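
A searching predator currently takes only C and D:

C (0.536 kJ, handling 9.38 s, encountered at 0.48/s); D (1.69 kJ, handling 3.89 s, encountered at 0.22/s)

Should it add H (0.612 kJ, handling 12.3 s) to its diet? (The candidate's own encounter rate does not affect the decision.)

No

On C and D alone, R = ΣλE/(1+Σλh) = 0.6291/6.358 = 0.09894 kJ/s.
H: E/h = 0.612/12.3 = 0.04976 kJ/s.
Since 0.04976 < R, time spent handling H is better spent searching.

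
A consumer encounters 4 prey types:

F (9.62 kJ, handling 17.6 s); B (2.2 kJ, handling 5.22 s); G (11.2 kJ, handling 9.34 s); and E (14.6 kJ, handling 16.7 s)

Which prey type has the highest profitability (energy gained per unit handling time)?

Profitability E/h (kJ/s): F = 9.62/17.6 = 0.547, B = 2.2/5.22 = 0.421, G = 11.2/9.34 = 1.2, E = 14.6/16.7 = 0.874.
Ranked: G > E > F > B.

G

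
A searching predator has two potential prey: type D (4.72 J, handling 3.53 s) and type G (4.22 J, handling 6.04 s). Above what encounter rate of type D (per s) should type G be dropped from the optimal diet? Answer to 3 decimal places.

Drop type G once their profitability E₂/h₂ falls below the rate achievable on type D alone: E₂/h₂ = λE₁/(1 + λh₁).
Solve for λ: λE₁h₂ = E₂(1 + λh₁) → λ(E₁h₂ − E₂h₁) = E₂ → λ = E₂/(E₁h₂ − E₂h₁).
λ = 4.22/(4.72×6.04 − 4.22×3.53) = 4.22/13.61 = 0.31 per s.

0.310 per s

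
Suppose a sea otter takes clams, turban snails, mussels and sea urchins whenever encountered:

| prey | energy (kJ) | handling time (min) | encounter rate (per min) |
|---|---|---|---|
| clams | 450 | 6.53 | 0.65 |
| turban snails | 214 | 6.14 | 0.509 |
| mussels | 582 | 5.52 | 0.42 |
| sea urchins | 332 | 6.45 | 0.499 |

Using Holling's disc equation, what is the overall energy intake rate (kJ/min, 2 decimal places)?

R = (0.65×450 + 0.509×214 + 0.42×582 + 0.499×332) / (1 + 0.65×6.53 + 0.509×6.14 + 0.42×5.52 + 0.499×6.45) = 811.5/13.91 = 58.36 kJ/min.

58.36 kJ/min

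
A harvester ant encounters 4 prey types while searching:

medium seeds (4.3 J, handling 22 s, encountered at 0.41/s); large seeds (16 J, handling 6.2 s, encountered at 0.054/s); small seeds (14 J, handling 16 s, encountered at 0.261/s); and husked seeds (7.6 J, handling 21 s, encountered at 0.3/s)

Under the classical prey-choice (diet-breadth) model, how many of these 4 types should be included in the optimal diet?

E/h in descending order: large seeds 2.58, small seeds 0.875, husked seeds 0.362, medium seeds 0.195 J/s. The optimal diet is the largest prefix of this list for which every included type satisfies E_i/h_i > R on the types above it.
Rate on top 1: 0.6473. small seeds: 0.875 > 0.6473 → include.
Rate on top 2: 0.8198. husked seeds: 0.362 < 0.8198 → exclude; stop.
Optimal diet: large seeds, small seeds — 2 of 4 types.

2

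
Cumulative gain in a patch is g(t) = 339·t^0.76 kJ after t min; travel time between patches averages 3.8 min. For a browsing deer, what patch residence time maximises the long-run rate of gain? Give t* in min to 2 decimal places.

Maximise g(t)/(T+t): set derivative to zero → g'(t)(T+t) = g(t).
g'(t) = 0.76·339·t^-0.24. Setting 0.76·339·t^-0.24 = 339·t^0.76/(3.8+t) gives 0.76(3.8+t) = t, so 0.24·t = 0.76×3.8.
t* = 0.76×3.8/0.24 = 12.03 min.

12.03 min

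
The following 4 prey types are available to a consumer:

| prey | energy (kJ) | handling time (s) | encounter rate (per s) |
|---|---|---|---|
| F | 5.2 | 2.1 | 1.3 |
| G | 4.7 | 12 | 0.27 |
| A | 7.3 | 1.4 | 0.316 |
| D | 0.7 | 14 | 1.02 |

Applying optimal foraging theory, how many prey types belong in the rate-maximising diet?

2

Profitabilities (E/h, kJ/s): A 5.21, F 2.48, G 0.392, D 0.05. Add prey in this order while the next type's profitability exceeds the intake rate on those already taken.
Rate on top 1: 1.599. F: 2.48 > 1.599 → include.
Rate on top 2: 2.173. G: 0.392 < 2.173 → exclude; stop.
Optimal diet: A, F — 2 of 4 types.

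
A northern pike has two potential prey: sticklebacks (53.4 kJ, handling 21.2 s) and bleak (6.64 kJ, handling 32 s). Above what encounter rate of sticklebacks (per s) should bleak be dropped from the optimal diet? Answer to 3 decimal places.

0.004 per s

At the threshold, the rate on sticklebacks alone equals the profitability of bleak: λ·53.4/(1 + λ·21.2) = 6.64/32 = 0.2075.
Rearranging, λ(53.4 − 0.2075×21.2) = 0.2075, so λ = 0.2075/49 = 0.004235 per s.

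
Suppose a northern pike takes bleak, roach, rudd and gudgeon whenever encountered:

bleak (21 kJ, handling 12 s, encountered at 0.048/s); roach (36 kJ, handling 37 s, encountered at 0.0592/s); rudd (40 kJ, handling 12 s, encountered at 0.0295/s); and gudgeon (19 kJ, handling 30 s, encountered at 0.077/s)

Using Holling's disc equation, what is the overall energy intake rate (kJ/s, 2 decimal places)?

R = (0.048×21 + 0.0592×36 + 0.0295×40 + 0.077×19) / (1 + 0.048×12 + 0.0592×37 + 0.0295×12 + 0.077×30) = 5.782/6.43 = 0.8992 kJ/s.

0.90 kJ/s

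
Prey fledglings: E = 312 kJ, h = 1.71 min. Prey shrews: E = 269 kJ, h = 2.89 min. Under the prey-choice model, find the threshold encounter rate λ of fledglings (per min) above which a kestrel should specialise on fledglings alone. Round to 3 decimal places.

At the threshold, the rate on fledglings alone equals the profitability of shrews: λ·312/(1 + λ·1.71) = 269/2.89 = 93.08.
Rearranging, λ(312 − 93.08×1.71) = 93.08, so λ = 93.08/152.8 = 0.609 per min.

0.609 per min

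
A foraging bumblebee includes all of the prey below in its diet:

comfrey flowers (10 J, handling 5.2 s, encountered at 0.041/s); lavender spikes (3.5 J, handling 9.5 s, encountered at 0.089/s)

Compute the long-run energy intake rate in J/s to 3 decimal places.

R = Σλ_iE_i / (1 + Σλ_ih_i)
Numerator: 0.041×10 + 0.089×3.5 = 0.7215
Denominator: 1 + 0.041×5.2 + 0.089×9.5 = 2.059
R = 0.7215/2.059 = 0.3505 J/s

0.350 J/s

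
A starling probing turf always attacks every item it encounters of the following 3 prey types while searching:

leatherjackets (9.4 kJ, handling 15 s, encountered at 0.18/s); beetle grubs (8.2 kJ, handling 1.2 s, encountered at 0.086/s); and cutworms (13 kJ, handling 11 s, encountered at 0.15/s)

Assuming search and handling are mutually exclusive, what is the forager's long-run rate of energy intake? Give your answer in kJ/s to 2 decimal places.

R = (0.18×9.4 + 0.086×8.2 + 0.15×13) / (1 + 0.18×15 + 0.086×1.2 + 0.15×11) = 4.347/5.453 = 0.7972 kJ/s.

0.80 kJ/s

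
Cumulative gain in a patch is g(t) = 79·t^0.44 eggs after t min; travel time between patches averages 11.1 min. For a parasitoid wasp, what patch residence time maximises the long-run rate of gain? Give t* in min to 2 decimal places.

Optimal t* satisfies g'(t*) = g(t*)/(T + t*).
g'(t) = 0.44·79·t^-0.56. Setting 0.44·79·t^-0.56 = 79·t^0.44/(11.1+t) gives 0.44(11.1+t) = t, so 0.56·t = 0.44×11.1.
t* = 0.44×11.1/0.56 = 8.721 min.

8.72 min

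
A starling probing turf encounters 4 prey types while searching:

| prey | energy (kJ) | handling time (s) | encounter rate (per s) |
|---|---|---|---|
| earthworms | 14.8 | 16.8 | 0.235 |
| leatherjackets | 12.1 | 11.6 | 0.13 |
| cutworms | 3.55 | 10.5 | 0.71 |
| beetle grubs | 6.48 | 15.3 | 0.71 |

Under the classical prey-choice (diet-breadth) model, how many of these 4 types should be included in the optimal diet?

E/h in descending order: leatherjackets 1.04, earthworms 0.881, beetle grubs 0.424, cutworms 0.338 kJ/s. The optimal diet is the largest prefix of this list for which every included type satisfies E_i/h_i > R on the types above it.
Rate on top 1: 0.6272. earthworms: 0.881 > 0.6272 → include.
Rate on top 2: 0.7824. beetle grubs: 0.424 < 0.7824 → exclude; stop.
Optimal diet: leatherjackets, earthworms — 2 of 4 types.

2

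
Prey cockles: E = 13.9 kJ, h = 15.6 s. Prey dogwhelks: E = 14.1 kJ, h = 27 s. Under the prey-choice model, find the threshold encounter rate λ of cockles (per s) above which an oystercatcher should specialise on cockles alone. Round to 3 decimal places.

Drop dogwhelks once their profitability E₂/h₂ falls below the rate achievable on cockles alone: E₂/h₂ = λE₁/(1 + λh₁).
Solve for λ: λE₁h₂ = E₂(1 + λh₁) → λ(E₁h₂ − E₂h₁) = E₂ → λ = E₂/(E₁h₂ − E₂h₁).
λ = 14.1/(13.9×27 − 14.1×15.6) = 14.1/155.3 = 0.09077 per s.

0.091 per s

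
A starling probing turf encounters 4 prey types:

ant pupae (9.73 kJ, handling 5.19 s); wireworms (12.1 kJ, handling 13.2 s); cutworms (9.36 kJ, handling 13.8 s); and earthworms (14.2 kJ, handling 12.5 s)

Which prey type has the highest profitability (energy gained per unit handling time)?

In descending order of E/h:
ant pupae: 9.73/5.19 = 1.87 kJ/s
earthworms: 14.2/12.5 = 1.14 kJ/s
wireworms: 12.1/13.2 = 0.917 kJ/s
cutworms: 9.36/13.8 = 0.678 kJ/s

ant pupae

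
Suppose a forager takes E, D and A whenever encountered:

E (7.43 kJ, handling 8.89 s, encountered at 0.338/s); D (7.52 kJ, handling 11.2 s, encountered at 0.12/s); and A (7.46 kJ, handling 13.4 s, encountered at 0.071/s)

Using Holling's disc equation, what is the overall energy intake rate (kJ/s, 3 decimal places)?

R = Σλ_iE_i / (1 + Σλ_ih_i)
Numerator: 0.338×7.43 + 0.12×7.52 + 0.071×7.46 = 3.943
Denominator: 1 + 0.338×8.89 + 0.12×11.2 + 0.071×13.4 = 6.3
R = 3.943/6.3 = 0.6259 kJ/s

0.626 kJ/s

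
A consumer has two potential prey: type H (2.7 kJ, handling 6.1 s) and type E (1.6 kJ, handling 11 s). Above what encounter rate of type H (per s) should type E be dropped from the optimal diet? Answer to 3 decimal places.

0.080 per s

Drop type E once their profitability E₂/h₂ falls below the rate achievable on type H alone: E₂/h₂ = λE₁/(1 + λh₁).
Solve for λ: λE₁h₂ = E₂(1 + λh₁) → λ(E₁h₂ − E₂h₁) = E₂ → λ = E₂/(E₁h₂ − E₂h₁).
λ = 1.6/(2.7×11 − 1.6×6.1) = 1.6/19.94 = 0.08024 per s.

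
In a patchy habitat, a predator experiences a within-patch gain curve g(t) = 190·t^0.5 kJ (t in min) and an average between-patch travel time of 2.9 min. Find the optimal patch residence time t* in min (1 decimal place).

By the marginal value theorem, leave when the instantaneous gain rate g'(t) equals the habitat-wide average g(t)/(T + t).
g'(t) = 0.5·190·t^-0.5. Setting 0.5·190·t^-0.5 = 190·t^0.5/(2.9+t) gives 0.5(2.9+t) = t, so 0.50·t = 0.5×2.9.
t* = 0.5×2.9/0.50 = 2.9 min.

2.9 min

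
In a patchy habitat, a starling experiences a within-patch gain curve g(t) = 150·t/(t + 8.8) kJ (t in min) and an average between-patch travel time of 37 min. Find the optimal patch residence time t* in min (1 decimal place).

18.0 min

Maximise g(t)/(T+t): set derivative to zero → g'(t)(T+t) = g(t).
g'(t) = 150·8.8/(t + 8.8)². Setting 150·8.8/(t+8.8)² = 150t/[(t+8.8)(37+t)] gives 8.8(37+t) = t(t+8.8), so t² = 8.8×37 = 325.6.
t* = √325.6 = 18.04 min.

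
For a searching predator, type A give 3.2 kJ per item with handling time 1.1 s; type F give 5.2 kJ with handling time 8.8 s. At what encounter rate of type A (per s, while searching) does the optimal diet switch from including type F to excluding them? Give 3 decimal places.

0.232 per s

Drop type F once their profitability E₂/h₂ falls below the rate achievable on type A alone: E₂/h₂ = λE₁/(1 + λh₁).
Solve for λ: λE₁h₂ = E₂(1 + λh₁) → λ(E₁h₂ − E₂h₁) = E₂ → λ = E₂/(E₁h₂ − E₂h₁).
λ = 5.2/(3.2×8.8 − 5.2×1.1) = 5.2/22.44 = 0.2317 per s.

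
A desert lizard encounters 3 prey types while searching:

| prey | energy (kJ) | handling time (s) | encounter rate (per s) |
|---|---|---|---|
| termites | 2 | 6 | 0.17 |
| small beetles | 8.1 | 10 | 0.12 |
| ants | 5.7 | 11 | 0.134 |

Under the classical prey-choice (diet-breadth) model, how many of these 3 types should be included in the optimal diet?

Profitabilities (E/h, kJ/s): small beetles 0.81, ants 0.518, termites 0.333. Add prey in this order while the next type's profitability exceeds the intake rate on those already taken.
Rate on top 1: 0.4418. ants: 0.518 > 0.4418 → include.
Rate on top 2: 0.4725. termites: 0.333 < 0.4725 → exclude; stop.
Optimal diet: small beetles, ants — 2 of 3 types.

2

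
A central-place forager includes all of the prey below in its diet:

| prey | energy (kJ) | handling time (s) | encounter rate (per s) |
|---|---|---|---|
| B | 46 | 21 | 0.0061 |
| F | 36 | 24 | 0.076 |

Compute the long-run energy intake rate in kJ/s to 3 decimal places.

R = (0.0061×46 + 0.076×36) / (1 + 0.0061×21 + 0.076×24) = 3.017/2.952 = 1.022 kJ/s.

1.022 kJ/s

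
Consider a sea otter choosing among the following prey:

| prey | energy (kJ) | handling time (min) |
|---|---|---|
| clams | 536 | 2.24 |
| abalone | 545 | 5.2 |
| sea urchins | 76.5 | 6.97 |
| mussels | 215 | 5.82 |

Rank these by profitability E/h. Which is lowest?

sea urchins

Profitability E/h (kJ/min): clams = 536/2.24 = 239, abalone = 545/5.2 = 105, sea urchins = 76.5/6.97 = 11, mussels = 215/5.82 = 36.9.
Ranked: clams > abalone > mussels > sea urchins.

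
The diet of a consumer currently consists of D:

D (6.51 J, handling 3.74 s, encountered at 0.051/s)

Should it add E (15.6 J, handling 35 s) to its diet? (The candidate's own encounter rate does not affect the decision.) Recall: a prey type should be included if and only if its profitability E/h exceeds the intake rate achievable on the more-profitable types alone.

Intake rate on the current diet: R = (0.051×6.51) / (1 + 0.051×3.74) = 0.332/1.191 = 0.2788 J/s.
Profitability of E: 15.6/35 = 0.4457 J/s.
0.4457 > 0.2788, so adding E raises the average — include it.

Yes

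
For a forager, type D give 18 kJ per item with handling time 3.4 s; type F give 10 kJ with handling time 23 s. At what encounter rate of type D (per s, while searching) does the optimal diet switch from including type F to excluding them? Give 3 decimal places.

0.026 per s

At the threshold, the rate on type D alone equals the profitability of type F: λ·18/(1 + λ·3.4) = 10/23 = 0.4348.
Rearranging, λ(18 − 0.4348×3.4) = 0.4348, so λ = 0.4348/16.52 = 0.02632 per s.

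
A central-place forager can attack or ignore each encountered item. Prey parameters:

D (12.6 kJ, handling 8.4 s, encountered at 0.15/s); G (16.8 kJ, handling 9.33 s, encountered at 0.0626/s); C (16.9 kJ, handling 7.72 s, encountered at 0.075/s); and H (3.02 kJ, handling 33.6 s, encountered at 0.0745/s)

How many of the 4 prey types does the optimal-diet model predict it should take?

3

Rank by E/h (kJ/s): C 2.19, G 1.8, D 1.5, H 0.0899. Include each in turn until the next type's E/h falls below the running intake rate.
Rate on top 1: 0.8027. G: 1.8 > 0.8027 → include.
Rate on top 2: 1.072. D: 1.5 > 1.072 → include.
Rate on top 3: 1.23. H: 0.0899 < 1.23 → exclude; stop.
Optimal diet: C, G, D — 3 of 4 types.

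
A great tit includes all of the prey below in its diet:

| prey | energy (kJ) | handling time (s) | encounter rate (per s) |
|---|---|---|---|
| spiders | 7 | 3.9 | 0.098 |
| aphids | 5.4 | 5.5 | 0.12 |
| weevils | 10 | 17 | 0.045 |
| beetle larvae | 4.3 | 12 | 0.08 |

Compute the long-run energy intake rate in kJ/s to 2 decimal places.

Energy encountered per unit search time: 0.098×7 + 0.12×5.4 + 0.045×10 + 0.08×4.3 = 2.128 kJ/s.
Handling time per unit search time: 0.098×3.9 + 0.12×5.5 + 0.045×17 + 0.08×12 = 2.767.
Rate = 2.128/(1 + 2.767) = 0.5649 kJ/s.

0.56 kJ/s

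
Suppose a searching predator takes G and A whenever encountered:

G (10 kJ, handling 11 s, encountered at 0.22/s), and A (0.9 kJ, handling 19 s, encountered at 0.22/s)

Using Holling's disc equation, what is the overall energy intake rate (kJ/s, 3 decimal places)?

Energy encountered per unit search time: 0.22×10 + 0.22×0.9 = 2.398 kJ/s.
Handling time per unit search time: 0.22×11 + 0.22×19 = 6.6.
Rate = 2.398/(1 + 6.6) = 0.3155 kJ/s.

0.316 kJ/s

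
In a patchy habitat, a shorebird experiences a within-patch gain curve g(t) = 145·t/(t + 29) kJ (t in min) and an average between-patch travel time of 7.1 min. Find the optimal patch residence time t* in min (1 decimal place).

Optimal t* satisfies g'(t*) = g(t*)/(T + t*).
g'(t) = 145·29/(t + 29)². Setting 145·29/(t+29)² = 145t/[(t+29)(7.1+t)] gives 29(7.1+t) = t(t+29), so t² = 29×7.1 = 205.9.
t* = √205.9 = 14.35 min.

14.3 min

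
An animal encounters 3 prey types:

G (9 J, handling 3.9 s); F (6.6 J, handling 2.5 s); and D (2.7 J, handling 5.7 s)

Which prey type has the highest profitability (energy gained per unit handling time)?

In descending order of E/h:
F: 6.6/2.5 = 2.64 J/s
G: 9/3.9 = 2.31 J/s
D: 2.7/5.7 = 0.474 J/s

F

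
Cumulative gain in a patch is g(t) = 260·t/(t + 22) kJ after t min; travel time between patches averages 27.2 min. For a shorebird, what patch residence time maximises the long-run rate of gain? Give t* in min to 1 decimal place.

24.5 min

Optimal t* satisfies g'(t*) = g(t*)/(T + t*).
g'(t) = 260·22/(t + 22)². Setting 260·22/(t+22)² = 260t/[(t+22)(27.2+t)] gives 22(27.2+t) = t(t+22), so t² = 22×27.2 = 598.4.
t* = √598.4 = 24.46 min.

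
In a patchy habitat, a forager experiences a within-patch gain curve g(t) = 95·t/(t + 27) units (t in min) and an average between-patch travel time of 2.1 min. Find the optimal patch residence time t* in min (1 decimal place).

By the marginal value theorem, leave when the instantaneous gain rate g'(t) equals the habitat-wide average g(t)/(T + t).
g'(t) = 95·27/(t + 27)². Setting 95·27/(t+27)² = 95t/[(t+27)(2.1+t)] gives 27(2.1+t) = t(t+27), so t² = 27×2.1 = 56.7.
t* = √56.7 = 7.53 min.

7.5 min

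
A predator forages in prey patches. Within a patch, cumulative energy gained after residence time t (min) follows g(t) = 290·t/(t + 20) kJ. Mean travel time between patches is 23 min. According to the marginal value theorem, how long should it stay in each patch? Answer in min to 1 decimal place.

Maximise g(t)/(T+t): set derivative to zero → g'(t)(T+t) = g(t).
g'(t) = 290·20/(t + 20)². Setting 290·20/(t+20)² = 290t/[(t+20)(23+t)] gives 20(23+t) = t(t+20), so t² = 20×23 = 460.
t* = √460 = 21.45 min.

21.4 min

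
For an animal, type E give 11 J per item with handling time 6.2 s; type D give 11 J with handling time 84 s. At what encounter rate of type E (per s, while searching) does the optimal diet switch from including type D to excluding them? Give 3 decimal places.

0.013 per s

At the threshold, the rate on type E alone equals the profitability of type D: λ·11/(1 + λ·6.2) = 11/84 = 0.131.
Rearranging, λ(11 − 0.131×6.2) = 0.131, so λ = 0.131/10.19 = 0.01285 per s.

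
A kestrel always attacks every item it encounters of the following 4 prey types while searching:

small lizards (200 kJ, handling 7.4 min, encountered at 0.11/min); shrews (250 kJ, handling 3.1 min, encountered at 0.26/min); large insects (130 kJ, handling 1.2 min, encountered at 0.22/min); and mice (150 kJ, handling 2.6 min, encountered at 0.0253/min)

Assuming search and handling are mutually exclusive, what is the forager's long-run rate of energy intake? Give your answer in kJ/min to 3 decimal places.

R = (0.11×200 + 0.26×250 + 0.22×130 + 0.0253×150) / (1 + 0.11×7.4 + 0.26×3.1 + 0.22×1.2 + 0.0253×2.6) = 119.4/2.95 = 40.48 kJ/min.

40.476 kJ/min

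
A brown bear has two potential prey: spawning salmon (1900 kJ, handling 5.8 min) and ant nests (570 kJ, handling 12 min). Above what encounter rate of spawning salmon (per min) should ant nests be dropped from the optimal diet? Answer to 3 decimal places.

0.029 per min

At the threshold, the rate on spawning salmon alone equals the profitability of ant nests: λ·1900/(1 + λ·5.8) = 570/12 = 47.5.
Rearranging, λ(1900 − 47.5×5.8) = 47.5, so λ = 47.5/1624 = 0.02924 per min.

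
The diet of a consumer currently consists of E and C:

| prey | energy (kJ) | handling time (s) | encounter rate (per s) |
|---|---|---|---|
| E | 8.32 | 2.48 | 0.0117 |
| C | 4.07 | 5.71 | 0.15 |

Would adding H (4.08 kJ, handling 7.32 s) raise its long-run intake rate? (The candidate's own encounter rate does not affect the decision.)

Intake rate on the current diet: R = (0.0117×8.32 + 0.15×4.07) / (1 + 0.0117×2.48 + 0.15×5.71) = 0.7078/1.886 = 0.3754 kJ/s.
H: E/h = 4.08/7.32 = 0.5574 kJ/s.
0.5574 > 0.3754, so adding H raises the average — include it.

Yes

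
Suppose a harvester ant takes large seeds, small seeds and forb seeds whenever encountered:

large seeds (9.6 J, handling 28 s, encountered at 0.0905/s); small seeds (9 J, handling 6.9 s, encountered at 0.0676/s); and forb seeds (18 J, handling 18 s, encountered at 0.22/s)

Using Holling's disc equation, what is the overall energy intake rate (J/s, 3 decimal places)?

R = (0.0905×9.6 + 0.0676×9 + 0.22×18) / (1 + 0.0905×28 + 0.0676×6.9 + 0.22×18) = 5.437/7.96 = 0.683 J/s.

0.683 J/s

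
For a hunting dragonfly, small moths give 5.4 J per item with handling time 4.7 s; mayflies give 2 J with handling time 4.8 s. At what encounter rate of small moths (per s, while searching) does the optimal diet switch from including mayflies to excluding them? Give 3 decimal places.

Drop mayflies once their profitability E₂/h₂ falls below the rate achievable on small moths alone: E₂/h₂ = λE₁/(1 + λh₁).
Solve for λ: λE₁h₂ = E₂(1 + λh₁) → λ(E₁h₂ − E₂h₁) = E₂ → λ = E₂/(E₁h₂ − E₂h₁).
λ = 2/(5.4×4.8 − 2×4.7) = 2/16.52 = 0.1211 per s.

0.121 per s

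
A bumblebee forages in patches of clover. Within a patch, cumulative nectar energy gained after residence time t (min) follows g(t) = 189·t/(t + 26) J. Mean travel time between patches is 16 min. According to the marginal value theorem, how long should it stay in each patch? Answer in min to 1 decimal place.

20.4 min

Optimal t* satisfies g'(t*) = g(t*)/(T + t*).
g'(t) = 189·26/(t + 26)². Setting 189·26/(t+26)² = 189t/[(t+26)(16+t)] gives 26(16+t) = t(t+26), so t² = 26×16 = 416.
t* = √416 = 20.4 min.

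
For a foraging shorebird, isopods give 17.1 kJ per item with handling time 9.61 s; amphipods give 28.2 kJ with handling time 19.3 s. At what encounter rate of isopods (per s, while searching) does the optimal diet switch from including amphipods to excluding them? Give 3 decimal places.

0.478 per s

Drop amphipods once their profitability E₂/h₂ falls below the rate achievable on isopods alone: E₂/h₂ = λE₁/(1 + λh₁).
Solve for λ: λE₁h₂ = E₂(1 + λh₁) → λ(E₁h₂ − E₂h₁) = E₂ → λ = E₂/(E₁h₂ − E₂h₁).
λ = 28.2/(17.1×19.3 − 28.2×9.61) = 28.2/59.03 = 0.4777 per s.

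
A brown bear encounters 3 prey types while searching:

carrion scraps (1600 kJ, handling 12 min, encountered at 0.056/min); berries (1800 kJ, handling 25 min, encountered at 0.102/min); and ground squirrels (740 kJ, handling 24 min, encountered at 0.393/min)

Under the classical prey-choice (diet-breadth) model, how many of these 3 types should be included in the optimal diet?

2

Rank by E/h (kJ/min): carrion scraps 133, berries 72, ground squirrels 30.8. Include each in turn until the next type's E/h falls below the running intake rate.
Rate on top 1: 53.59. berries: 72 > 53.59 → include.
Rate on top 2: 64.71. ground squirrels: 30.8 < 64.71 → exclude; stop.
Optimal diet: carrion scraps, berries — 2 of 3 types.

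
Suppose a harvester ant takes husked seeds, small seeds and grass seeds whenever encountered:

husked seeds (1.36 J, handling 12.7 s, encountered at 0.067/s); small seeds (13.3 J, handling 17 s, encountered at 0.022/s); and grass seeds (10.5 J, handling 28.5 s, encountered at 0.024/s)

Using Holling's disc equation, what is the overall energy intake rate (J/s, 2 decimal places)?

R = Σλ_iE_i / (1 + Σλ_ih_i)
Numerator: 0.067×1.36 + 0.022×13.3 + 0.024×10.5 = 0.6357
Denominator: 1 + 0.067×12.7 + 0.022×17 + 0.024×28.5 = 2.909
R = 0.6357/2.909 = 0.2185 J/s

0.22 J/s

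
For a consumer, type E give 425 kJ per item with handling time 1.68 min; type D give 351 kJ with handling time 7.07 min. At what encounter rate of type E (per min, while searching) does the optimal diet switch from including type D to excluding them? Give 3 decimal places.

The zero-one rule: include type D iff E₂/h₂ > λE₁/(1+λh₁). Equality gives the switch point.
λE₁h₂ = E₂ + λE₂h₁ ⇒ λ = E₂/(E₁h₂ − E₂h₁) = 351/(3005 − 589.7) = 0.1453 per min.

0.145 per min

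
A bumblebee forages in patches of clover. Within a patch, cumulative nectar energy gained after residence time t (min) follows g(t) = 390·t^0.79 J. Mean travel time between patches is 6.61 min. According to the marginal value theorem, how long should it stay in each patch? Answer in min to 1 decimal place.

Optimal t* satisfies g'(t*) = g(t*)/(T + t*).
g'(t) = 0.79·390·t^-0.21. Setting 0.79·390·t^-0.21 = 390·t^0.79/(6.61+t) gives 0.79(6.61+t) = t, so 0.21·t = 0.79×6.61.
t* = 0.79×6.61/0.21 = 24.87 min.

24.9 min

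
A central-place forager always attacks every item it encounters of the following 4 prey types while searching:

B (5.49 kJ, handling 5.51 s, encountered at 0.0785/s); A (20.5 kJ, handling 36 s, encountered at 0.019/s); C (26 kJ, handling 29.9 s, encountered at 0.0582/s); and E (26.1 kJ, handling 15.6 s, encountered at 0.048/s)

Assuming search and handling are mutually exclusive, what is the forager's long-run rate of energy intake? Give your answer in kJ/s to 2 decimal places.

0.78 kJ/s

R = Σλ_iE_i / (1 + Σλ_ih_i)
Numerator: 0.0785×5.49 + 0.019×20.5 + 0.0582×26 + 0.048×26.1 = 3.586
Denominator: 1 + 0.0785×5.51 + 0.019×36 + 0.0582×29.9 + 0.048×15.6 = 4.606
R = 3.586/4.606 = 0.7787 kJ/s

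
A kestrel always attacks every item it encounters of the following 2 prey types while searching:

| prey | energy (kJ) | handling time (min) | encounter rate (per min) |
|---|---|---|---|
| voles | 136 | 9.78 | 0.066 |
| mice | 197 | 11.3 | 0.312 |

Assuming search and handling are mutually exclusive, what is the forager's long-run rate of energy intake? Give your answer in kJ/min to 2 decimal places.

R = (0.066×136 + 0.312×197) / (1 + 0.066×9.78 + 0.312×11.3) = 70.44/5.171 = 13.62 kJ/min.

13.62 kJ/min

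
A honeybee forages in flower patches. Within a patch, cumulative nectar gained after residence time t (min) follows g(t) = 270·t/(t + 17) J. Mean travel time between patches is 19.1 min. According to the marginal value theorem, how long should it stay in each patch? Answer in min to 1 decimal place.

Maximise g(t)/(T+t): set derivative to zero → g'(t)(T+t) = g(t).
g'(t) = 270·17/(t + 17)². Setting 270·17/(t+17)² = 270t/[(t+17)(19.1+t)] gives 17(19.1+t) = t(t+17), so t² = 17×19.1 = 324.7.
t* = √324.7 = 18.02 min.

18.0 min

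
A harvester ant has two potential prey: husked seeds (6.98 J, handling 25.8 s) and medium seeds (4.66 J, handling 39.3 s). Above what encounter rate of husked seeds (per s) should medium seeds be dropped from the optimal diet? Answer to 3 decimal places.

At the threshold, the rate on husked seeds alone equals the profitability of medium seeds: λ·6.98/(1 + λ·25.8) = 4.66/39.3 = 0.1186.
Rearranging, λ(6.98 − 0.1186×25.8) = 0.1186, so λ = 0.1186/3.921 = 0.03024 per s.

0.030 per s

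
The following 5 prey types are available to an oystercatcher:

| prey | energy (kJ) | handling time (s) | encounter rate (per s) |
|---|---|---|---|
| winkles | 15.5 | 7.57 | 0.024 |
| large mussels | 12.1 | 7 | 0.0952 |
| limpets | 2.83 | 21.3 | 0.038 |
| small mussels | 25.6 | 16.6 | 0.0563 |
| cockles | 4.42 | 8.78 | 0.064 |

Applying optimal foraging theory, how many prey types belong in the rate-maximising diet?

Rank by E/h (kJ/s): winkles 2.05, large mussels 1.73, small mussels 1.54, cockles 0.503, limpets 0.133. Include each in turn until the next type's E/h falls below the running intake rate.
Rate on top 1: 0.3148. large mussels: 1.73 > 0.3148 → include.
Rate on top 2: 0.8246. small mussels: 1.54 > 0.8246 → include.
Rate on top 3: 1.066. cockles: 0.503 < 1.066 → exclude; stop.
Optimal diet: winkles, large mussels, small mussels — 3 of 5 types.

3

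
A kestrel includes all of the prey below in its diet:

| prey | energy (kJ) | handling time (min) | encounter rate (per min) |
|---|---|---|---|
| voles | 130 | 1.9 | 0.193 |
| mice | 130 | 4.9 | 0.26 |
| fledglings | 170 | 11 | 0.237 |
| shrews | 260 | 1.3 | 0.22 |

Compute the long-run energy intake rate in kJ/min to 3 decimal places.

Energy encountered per unit search time: 0.193×130 + 0.26×130 + 0.237×170 + 0.22×260 = 156.4 kJ/min.
Handling time per unit search time: 0.193×1.9 + 0.26×4.9 + 0.237×11 + 0.22×1.3 = 4.534.
Rate = 156.4/(1 + 4.534) = 28.26 kJ/min.

28.260 kJ/min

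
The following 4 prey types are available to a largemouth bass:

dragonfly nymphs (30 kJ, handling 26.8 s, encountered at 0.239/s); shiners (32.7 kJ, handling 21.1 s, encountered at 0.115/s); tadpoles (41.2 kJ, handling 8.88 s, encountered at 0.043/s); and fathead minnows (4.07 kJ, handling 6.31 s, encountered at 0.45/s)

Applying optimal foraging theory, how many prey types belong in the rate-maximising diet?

Profitabilities (E/h, kJ/s): tadpoles 4.64, shiners 1.55, dragonfly nymphs 1.12, fathead minnows 0.645. Add prey in this order while the next type's profitability exceeds the intake rate on those already taken.
Rate on top 1: 1.282. shiners: 1.55 > 1.282 → include.
Rate on top 2: 1.453. dragonfly nymphs: 1.12 < 1.453 → exclude; stop.
Optimal diet: tadpoles, shiners — 2 of 4 types.

2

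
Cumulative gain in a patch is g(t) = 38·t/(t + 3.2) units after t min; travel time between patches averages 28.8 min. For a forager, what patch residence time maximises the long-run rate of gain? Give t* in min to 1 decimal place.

9.6 min

By the marginal value theorem, leave when the instantaneous gain rate g'(t) equals the habitat-wide average g(t)/(T + t).
g'(t) = 38·3.2/(t + 3.2)². Setting 38·3.2/(t+3.2)² = 38t/[(t+3.2)(28.8+t)] gives 3.2(28.8+t) = t(t+3.2), so t² = 3.2×28.8 = 92.16.
t* = √92.16 = 9.6 min.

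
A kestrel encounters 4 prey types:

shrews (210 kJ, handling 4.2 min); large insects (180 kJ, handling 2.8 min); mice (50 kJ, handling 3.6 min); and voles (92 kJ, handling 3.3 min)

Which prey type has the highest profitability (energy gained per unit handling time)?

Profitability E/h (kJ/min): shrews = 210/4.2 = 50, large insects = 180/2.8 = 64.3, mice = 50/3.6 = 13.9, voles = 92/3.3 = 27.9.
Ranked: large insects > shrews > voles > mice.

large insects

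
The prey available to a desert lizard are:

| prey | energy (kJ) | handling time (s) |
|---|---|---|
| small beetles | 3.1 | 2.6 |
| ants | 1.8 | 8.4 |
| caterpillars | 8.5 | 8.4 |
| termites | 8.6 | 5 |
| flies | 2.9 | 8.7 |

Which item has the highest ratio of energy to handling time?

termites

In descending order of E/h:
termites: 8.6/5 = 1.72 kJ/s
small beetles: 3.1/2.6 = 1.19 kJ/s
caterpillars: 8.5/8.4 = 1.01 kJ/s
flies: 2.9/8.7 = 0.333 kJ/s
ants: 1.8/8.4 = 0.214 kJ/s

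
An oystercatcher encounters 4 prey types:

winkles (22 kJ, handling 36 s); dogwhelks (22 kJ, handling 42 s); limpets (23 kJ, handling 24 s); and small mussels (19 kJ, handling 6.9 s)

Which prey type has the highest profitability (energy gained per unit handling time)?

small mussels

In descending order of E/h:
small mussels: 19/6.9 = 2.75 kJ/s
limpets: 23/24 = 0.958 kJ/s
winkles: 22/36 = 0.611 kJ/s
dogwhelks: 22/42 = 0.524 kJ/s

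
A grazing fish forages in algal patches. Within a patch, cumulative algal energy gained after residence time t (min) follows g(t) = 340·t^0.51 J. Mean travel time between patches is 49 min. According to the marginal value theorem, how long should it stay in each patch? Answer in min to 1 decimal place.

By the marginal value theorem, leave when the instantaneous gain rate g'(t) equals the habitat-wide average g(t)/(T + t).
g'(t) = 0.51·340·t^-0.49. Setting 0.51·340·t^-0.49 = 340·t^0.51/(49+t) gives 0.51(49+t) = t, so 0.49·t = 0.51×49.
t* = 0.51×49/0.49 = 51 min.

51.0 min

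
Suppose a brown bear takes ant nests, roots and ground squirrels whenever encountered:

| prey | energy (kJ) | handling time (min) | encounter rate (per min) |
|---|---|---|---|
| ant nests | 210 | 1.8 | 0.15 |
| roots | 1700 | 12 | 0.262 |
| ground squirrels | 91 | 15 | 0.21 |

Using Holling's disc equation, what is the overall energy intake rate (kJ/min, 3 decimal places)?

65.575 kJ/min

Energy encountered per unit search time: 0.15×210 + 0.262×1700 + 0.21×91 = 496 kJ/min.
Handling time per unit search time: 0.15×1.8 + 0.262×12 + 0.21×15 = 6.564.
Rate = 496/(1 + 6.564) = 65.58 kJ/min.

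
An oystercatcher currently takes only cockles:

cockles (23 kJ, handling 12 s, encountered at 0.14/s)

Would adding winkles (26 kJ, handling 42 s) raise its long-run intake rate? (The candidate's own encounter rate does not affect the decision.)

No

On cockles alone, R = ΣλE/(1+Σλh) = 3.22/2.68 = 1.201 kJ/s.
Profitability of winkles: 26/42 = 0.619 kJ/s.
Since 0.619 < R, time spent handling winkles is better spent searching.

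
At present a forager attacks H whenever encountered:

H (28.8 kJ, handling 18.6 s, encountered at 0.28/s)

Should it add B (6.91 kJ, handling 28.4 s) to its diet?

On H alone, R = ΣλE/(1+Σλh) = 8.064/6.208 = 1.299 kJ/s.
B: E/h = 6.91/28.4 = 0.2433 kJ/s.
0.2433 < 1.299, so adding B would lower the average — exclude it.

No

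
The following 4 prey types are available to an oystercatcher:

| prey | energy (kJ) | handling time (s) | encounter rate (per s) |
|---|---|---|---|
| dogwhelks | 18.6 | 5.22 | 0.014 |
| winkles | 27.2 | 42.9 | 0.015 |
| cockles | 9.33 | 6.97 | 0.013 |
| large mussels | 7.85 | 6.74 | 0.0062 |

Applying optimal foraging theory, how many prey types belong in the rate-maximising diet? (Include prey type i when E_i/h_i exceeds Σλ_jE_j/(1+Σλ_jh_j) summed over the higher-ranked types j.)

4

Profitabilities (E/h, kJ/s): dogwhelks 3.56, cockles 1.34, large mussels 1.16, winkles 0.634. Add prey in this order while the next type's profitability exceeds the intake rate on those already taken.
Rate on top 1: 0.2427. cockles: 1.34 > 0.2427 → include.
Rate on top 2: 0.328. large mussels: 1.16 > 0.328 → include.
Rate on top 3: 0.357. winkles: 0.634 > 0.357 → include.
Optimal diet: dogwhelks, cockles, large mussels, winkles — 4 of 4 types.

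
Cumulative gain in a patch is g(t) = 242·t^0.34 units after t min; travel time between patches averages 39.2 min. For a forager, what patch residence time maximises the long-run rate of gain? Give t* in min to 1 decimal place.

20.2 min

Optimal t* satisfies g'(t*) = g(t*)/(T + t*).
g'(t) = 0.34·242·t^-0.66. Setting 0.34·242·t^-0.66 = 242·t^0.34/(39.2+t) gives 0.34(39.2+t) = t, so 0.66·t = 0.34×39.2.
t* = 0.34×39.2/0.66 = 20.19 min.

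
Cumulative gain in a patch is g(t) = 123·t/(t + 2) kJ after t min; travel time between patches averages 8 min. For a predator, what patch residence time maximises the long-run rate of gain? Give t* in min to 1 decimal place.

By the marginal value theorem, leave when the instantaneous gain rate g'(t) equals the habitat-wide average g(t)/(T + t).
g'(t) = 123·2/(t + 2)². Setting 123·2/(t+2)² = 123t/[(t+2)(8+t)] gives 2(8+t) = t(t+2), so t² = 2×8 = 16.
t* = √16 = 4 min.

4.0 min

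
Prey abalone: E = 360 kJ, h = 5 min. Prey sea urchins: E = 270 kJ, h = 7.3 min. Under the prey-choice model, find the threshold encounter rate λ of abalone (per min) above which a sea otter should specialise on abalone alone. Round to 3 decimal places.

0.211 per min

The zero-one rule: include sea urchins iff E₂/h₂ > λE₁/(1+λh₁). Equality gives the switch point.
λE₁h₂ = E₂ + λE₂h₁ ⇒ λ = E₂/(E₁h₂ − E₂h₁) = 270/(2628 − 1350) = 0.2113 per min.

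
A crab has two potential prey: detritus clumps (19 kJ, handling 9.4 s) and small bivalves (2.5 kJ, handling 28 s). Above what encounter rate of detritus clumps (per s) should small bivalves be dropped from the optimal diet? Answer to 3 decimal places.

At the threshold, the rate on detritus clumps alone equals the profitability of small bivalves: λ·19/(1 + λ·9.4) = 2.5/28 = 0.08929.
Rearranging, λ(19 − 0.08929×9.4) = 0.08929, so λ = 0.08929/18.16 = 0.004916 per s.

0.005 per s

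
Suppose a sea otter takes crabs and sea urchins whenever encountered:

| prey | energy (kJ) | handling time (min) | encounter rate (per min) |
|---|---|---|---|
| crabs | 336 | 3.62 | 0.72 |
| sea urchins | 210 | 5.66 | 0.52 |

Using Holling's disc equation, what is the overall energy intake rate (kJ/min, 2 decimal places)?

53.61 kJ/min

R = Σλ_iE_i / (1 + Σλ_ih_i)
Numerator: 0.72×336 + 0.52×210 = 351.1
Denominator: 1 + 0.72×3.62 + 0.52×5.66 = 6.55
R = 351.1/6.55 = 53.61 kJ/min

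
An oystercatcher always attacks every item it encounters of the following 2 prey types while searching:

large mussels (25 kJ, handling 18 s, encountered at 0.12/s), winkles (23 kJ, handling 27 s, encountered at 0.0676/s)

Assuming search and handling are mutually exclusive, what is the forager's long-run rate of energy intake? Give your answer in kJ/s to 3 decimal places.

Energy encountered per unit search time: 0.12×25 + 0.0676×23 = 4.555 kJ/s.
Handling time per unit search time: 0.12×18 + 0.0676×27 = 3.985.
Rate = 4.555/(1 + 3.985) = 0.9137 kJ/s.

0.914 kJ/s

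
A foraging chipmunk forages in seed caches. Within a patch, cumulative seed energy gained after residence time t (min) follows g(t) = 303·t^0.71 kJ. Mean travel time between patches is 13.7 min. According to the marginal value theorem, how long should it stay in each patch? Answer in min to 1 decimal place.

33.5 min

Maximise g(t)/(T+t): set derivative to zero → g'(t)(T+t) = g(t).
g'(t) = 0.71·303·t^-0.29. Setting 0.71·303·t^-0.29 = 303·t^0.71/(13.7+t) gives 0.71(13.7+t) = t, so 0.29·t = 0.71×13.7.
t* = 0.71×13.7/0.29 = 33.54 min.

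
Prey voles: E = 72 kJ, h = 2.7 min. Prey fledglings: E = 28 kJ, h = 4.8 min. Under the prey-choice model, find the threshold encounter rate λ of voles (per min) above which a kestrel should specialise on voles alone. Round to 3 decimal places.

0.104 per min

The zero-one rule: include fledglings iff E₂/h₂ > λE₁/(1+λh₁). Equality gives the switch point.
λE₁h₂ = E₂ + λE₂h₁ ⇒ λ = E₂/(E₁h₂ − E₂h₁) = 28/(345.6 − 75.6) = 0.1037 per min.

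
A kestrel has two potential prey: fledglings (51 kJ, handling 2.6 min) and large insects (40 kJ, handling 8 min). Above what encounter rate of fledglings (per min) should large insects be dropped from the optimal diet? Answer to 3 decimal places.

0.132 per min

The zero-one rule: include large insects iff E₂/h₂ > λE₁/(1+λh₁). Equality gives the switch point.
λE₁h₂ = E₂ + λE₂h₁ ⇒ λ = E₂/(E₁h₂ − E₂h₁) = 40/(408 − 104) = 0.1316 per min.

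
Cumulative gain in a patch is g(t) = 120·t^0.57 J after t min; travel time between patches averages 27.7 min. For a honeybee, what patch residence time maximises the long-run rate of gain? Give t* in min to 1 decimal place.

36.7 min

Optimal t* satisfies g'(t*) = g(t*)/(T + t*).
g'(t) = 0.57·120·t^-0.43. Setting 0.57·120·t^-0.43 = 120·t^0.57/(27.7+t) gives 0.57(27.7+t) = t, so 0.43·t = 0.57×27.7.
t* = 0.57×27.7/0.43 = 36.72 min.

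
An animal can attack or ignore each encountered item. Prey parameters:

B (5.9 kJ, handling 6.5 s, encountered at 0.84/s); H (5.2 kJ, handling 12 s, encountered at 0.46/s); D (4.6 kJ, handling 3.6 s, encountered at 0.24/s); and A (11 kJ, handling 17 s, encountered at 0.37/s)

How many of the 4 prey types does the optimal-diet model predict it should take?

Profitabilities (E/h, kJ/s): D 1.28, B 0.908, A 0.647, H 0.433. Add prey in this order while the next type's profitability exceeds the intake rate on those already taken.
Rate on top 1: 0.5923. B: 0.908 > 0.5923 → include.
Rate on top 2: 0.8274. A: 0.647 < 0.8274 → exclude; stop.
Optimal diet: D, B — 2 of 4 types.

2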